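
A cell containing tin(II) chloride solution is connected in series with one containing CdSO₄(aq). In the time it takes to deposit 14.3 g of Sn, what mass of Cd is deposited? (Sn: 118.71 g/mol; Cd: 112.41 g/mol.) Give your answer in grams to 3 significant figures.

13.5 g

n(Sn) = 14.3 / 118.71 = 0.1205 mol
Sn²⁺ + 2e⁻ → Sn, so n(e⁻) = 2 × 0.1205 = 0.2410 mol
Same current for the same time ⇒ same n(e⁻) = 0.2410 mol in both cells.
Cd²⁺ + 2e⁻ → Cd, so n(Cd) = 0.2410 / 2 = 0.1205 mol
m(Cd) = 0.1205 × 112.41 = 13.5 g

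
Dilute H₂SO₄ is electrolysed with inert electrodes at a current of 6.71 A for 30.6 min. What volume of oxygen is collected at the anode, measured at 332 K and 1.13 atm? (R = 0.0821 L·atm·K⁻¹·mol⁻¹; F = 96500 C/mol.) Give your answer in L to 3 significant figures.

0.770 L

Q = 6.71 A × 1836 s = 12320 C
Moles of electrons = 12320 / 96500 = 0.1277 mol
2H₂O → O₂ + 4H⁺ + 4e⁻, so n(O₂) = 0.1277 / 4 = 0.03193 mol
V = nRT/P = 0.03193 × 0.0821 × 332 / 1.13 = 0.7702 L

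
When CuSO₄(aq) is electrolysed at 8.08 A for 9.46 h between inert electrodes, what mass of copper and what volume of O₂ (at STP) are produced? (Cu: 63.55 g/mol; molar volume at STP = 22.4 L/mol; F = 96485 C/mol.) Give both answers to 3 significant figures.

Q = 8.08 × 34056 = 2.752×10^5 C; n(e⁻) = 2.752×10^5 / 96485 = 2.852 mol
Cathode: Cu²⁺ + 2e⁻ → Cu → n(Cu) = 2.852/2 = 1.426 mol → 90.6 g
Anode: 2H₂O → O₂ + 4H⁺ + 4e⁻ → n(O₂) = 2.852/4 = 0.7130 mol → 16.0 L

90.6 g Cu; 16.0 L O₂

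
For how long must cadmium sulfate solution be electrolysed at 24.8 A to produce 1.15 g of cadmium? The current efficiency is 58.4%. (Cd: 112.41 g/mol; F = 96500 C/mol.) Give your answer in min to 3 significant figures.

n(Cd) = 1.15 / 112.41 = 0.01023 mol
Cd²⁺ + 2e⁻ → Cd, so n(e⁻) = 2 × 0.01023 = 0.02046 mol
Q = 0.02046 × 96500 / 0.584 = 3381 C
t = Q / I = 3381 / 24.8 = 136.3 s = 2.27 min

2.27 min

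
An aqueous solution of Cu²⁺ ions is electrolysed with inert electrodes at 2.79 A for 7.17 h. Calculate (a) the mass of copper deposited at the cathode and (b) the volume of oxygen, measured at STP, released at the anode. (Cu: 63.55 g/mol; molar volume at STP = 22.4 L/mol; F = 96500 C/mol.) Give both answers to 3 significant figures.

Q = 2.79 × 25812 = 72020 C; n(e⁻) = 72020 / 96500 = 0.7463 mol
Cathode: Cu²⁺ + 2e⁻ → Cu → n(Cu) = 0.7463/2 = 0.3732 mol → 23.7 g
Anode: 2H₂O → O₂ + 4H⁺ + 4e⁻ → n(O₂) = 0.7463/4 = 0.1866 mol → 4.18 L

23.7 g Cu; 4.18 L O₂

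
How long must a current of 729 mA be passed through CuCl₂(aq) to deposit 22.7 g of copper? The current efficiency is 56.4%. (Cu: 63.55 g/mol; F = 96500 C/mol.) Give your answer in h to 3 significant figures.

n(Cu) = 22.7 / 63.55 = 0.3572 mol
Cu²⁺ + 2e⁻ → Cu, so n(e⁻) = 2 × 0.3572 = 0.7144 mol
Q = 0.7144 × 96500 / 0.564 = 1.222×10^5 C
t = Q / I = 1.222×10^5 / 0.729 = 1.676×10^5 s = 46.6 h

46.6 h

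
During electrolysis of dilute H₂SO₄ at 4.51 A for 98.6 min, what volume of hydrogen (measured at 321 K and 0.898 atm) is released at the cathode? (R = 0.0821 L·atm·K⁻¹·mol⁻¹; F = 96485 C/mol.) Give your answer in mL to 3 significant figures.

Q = 4.51 A × 5916 s = 26680 C
n(e⁻) = Q/F = 26680/96485 = 0.2765 mol
2H⁺ + 2e⁻ → H₂, so n(H₂) = 0.2765 / 2 = 0.1383 mol
V = nRT/P = 0.1383 × 0.0821 × 321 / 0.898 = 4.059 L
= 4060 mL

4060 mL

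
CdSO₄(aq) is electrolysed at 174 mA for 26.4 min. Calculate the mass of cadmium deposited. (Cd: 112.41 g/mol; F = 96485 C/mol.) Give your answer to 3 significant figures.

Q = It = 0.174 × 1584 = 275.6 C
n(e⁻) = 275.6 / 96485 = 0.002856 mol
Cd²⁺ + 2e⁻ → Cd, so n(Cd) = 0.002856 / 2 = 0.001428 mol
m = 0.001428 × 112.41 = 0.161 g

0.161 g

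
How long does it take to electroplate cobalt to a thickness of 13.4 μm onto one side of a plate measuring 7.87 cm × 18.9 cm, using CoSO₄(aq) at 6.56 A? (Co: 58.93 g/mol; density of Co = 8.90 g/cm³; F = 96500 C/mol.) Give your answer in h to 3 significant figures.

Plated area = 7.87 × 18.9 = 148.7 cm²
Volume = 148.7 × 13.4×10⁻⁴ cm = 0.1993 cm³
m(Co) = 0.1993 × 8.90 = 1.774 g
n(Co) = 1.774 / 58.93 = 0.03010 mol; n(e⁻) = 2 × 0.03010 = 0.06020 mol
Q = 0.06020 × 96500 = 5809 C
t = 5809 / 6.56 = 885.5 s = 0.246 h

0.246 h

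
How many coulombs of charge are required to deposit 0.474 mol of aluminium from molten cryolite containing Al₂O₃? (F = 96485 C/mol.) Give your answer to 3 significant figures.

Al³⁺ + 3e⁻ → Al, so n(e⁻) = 3 × 0.474 = 1.422 mol
Q = 1.422 × 96485 = 1.372×10^5 C

1.37×10^5 C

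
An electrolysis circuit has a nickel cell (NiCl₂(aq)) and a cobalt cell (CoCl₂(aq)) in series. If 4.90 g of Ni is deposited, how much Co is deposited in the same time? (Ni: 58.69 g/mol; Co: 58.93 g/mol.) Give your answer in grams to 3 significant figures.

4.92 g

n(Ni) = 4.90 / 58.69 = 0.08349 mol
Ni²⁺ + 2e⁻ → Ni, so n(e⁻) = 2 × 0.08349 = 0.1670 mol
The cells are in series, so the same charge (and hence the same n(e⁻) = 0.1670 mol) passes through both.
Co²⁺ + 2e⁻ → Co, so n(Co) = 0.1670 / 2 = 0.08350 mol
m(Co) = 0.08350 × 58.93 = 4.92 g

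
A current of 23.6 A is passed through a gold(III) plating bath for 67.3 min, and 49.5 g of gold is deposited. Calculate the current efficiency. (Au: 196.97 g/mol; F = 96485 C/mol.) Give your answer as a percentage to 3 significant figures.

Q = 23.6 × 4038 = 95300 C
n(e⁻) = 95300 / 96485 = 0.9877 mol
Au³⁺ + 3e⁻ → Au, so theoretical n(Au) = 0.3292 mol → 64.84 g
Efficiency = 49.5 / 64.84 = 0.7634 = 76.3%

76.3%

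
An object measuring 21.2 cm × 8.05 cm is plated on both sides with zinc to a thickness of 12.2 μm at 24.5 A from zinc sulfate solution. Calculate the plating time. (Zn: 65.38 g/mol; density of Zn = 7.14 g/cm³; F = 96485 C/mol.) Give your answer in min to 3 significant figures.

5.97 min

Plated area = 2 × 21.2 × 8.05 = 341.3 cm²
Volume = 341.3 × 12.2×10⁻⁴ cm = 0.4164 cm³
m(Zn) = 0.4164 × 7.14 = 2.973 g
n(Zn) = 2.973 / 65.38 = 0.04547 mol; n(e⁻) = 2 × 0.04547 = 0.09094 mol
Q = 0.09094 × 96485 = 8774 C
t = 8774 / 24.5 = 358.1 s = 5.97 min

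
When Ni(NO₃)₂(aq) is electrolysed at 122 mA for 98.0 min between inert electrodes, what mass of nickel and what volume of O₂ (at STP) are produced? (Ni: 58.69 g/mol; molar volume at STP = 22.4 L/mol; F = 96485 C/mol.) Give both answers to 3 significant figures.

0.218 g Ni; 0.0416 L O₂

Q = 0.122 × 5880 = 717.4 C; n(e⁻) = 717.4 / 96485 = 0.007435 mol
Cathode: Ni²⁺ + 2e⁻ → Ni → n(Ni) = 0.007435/2 = 0.003718 mol → 0.218 g
Anode: 2H₂O → O₂ + 4H⁺ + 4e⁻ → n(O₂) = 0.007435/4 = 0.001859 mol → 0.0416 L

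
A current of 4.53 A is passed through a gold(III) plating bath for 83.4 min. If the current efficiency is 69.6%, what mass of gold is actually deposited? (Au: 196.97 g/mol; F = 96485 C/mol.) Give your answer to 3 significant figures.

Q = 4.53 × 5004 = 22670 C
n(e⁻) = 22670 / 96485 = 0.2350 mol
Au³⁺ + 3e⁻ → Au, so theoretical m(Au) = 0.07833 × 196.97 = 15.43 g
Actual mass = 69.6% × 15.43 = 10.7 g

10.7 g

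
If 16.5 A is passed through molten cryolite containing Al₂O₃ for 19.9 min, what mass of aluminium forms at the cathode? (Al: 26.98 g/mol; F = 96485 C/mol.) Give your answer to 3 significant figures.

Q = 16.5 A × 1194 s = 19700 C
n(e⁻) = Q/F = 19700/96485 = 0.2042 mol
Al³⁺ + 3e⁻ → Al, so n(Al) = 0.2042 / 3 = 0.06807 mol
m = 0.06807 × 26.98 = 1.84 g

1.84 g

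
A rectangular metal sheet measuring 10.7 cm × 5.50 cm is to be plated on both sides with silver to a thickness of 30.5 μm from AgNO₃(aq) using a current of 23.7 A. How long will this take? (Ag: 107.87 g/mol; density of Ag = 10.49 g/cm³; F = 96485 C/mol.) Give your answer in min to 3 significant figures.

2.37 min

Plated area = 2 × 10.7 × 5.50 = 117.7 cm²
Volume = 117.7 × 30.5×10⁻⁴ cm = 0.3590 cm³
m(Ag) = 0.3590 × 10.49 = 3.766 g
n(Ag) = 3.766 / 107.87 = 0.03491 mol; n(e⁻) = 0.03491 mol
Q = 0.03491 × 96485 = 3368 C
t = 3368 / 23.7 = 142.1 s = 2.37 min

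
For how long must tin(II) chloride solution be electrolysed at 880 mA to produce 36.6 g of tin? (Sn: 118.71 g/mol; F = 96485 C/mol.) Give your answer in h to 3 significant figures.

n(Sn) = 36.6 / 118.71 = 0.3083 mol
Sn²⁺ + 2e⁻ → Sn, so n(e⁻) = 2 × 0.3083 = 0.6166 mol
Q = 0.6166 × 96485 = 59490 C
t = Q / I = 59490 / 0.880 = 67600 s = 18.8 h

18.8 h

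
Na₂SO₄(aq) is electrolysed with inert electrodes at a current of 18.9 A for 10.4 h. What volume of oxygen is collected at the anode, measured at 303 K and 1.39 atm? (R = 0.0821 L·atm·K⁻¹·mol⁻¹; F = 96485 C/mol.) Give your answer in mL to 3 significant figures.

32800 mL

Q = It = 18.9 × 37440 = 7.076×10^5 C
n(e⁻) = Q/F = 7.076×10^5/96485 = 7.334 mol
2H₂O → O₂ + 4H⁺ + 4e⁻, so n(O₂) = 7.334 / 4 = 1.834 mol
V = nRT/P = 1.834 × 0.0821 × 303 / 1.39 = 32.82 L
= 32800 mL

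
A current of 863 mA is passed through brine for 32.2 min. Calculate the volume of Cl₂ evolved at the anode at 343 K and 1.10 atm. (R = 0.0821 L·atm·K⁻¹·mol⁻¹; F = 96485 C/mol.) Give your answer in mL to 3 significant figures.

221 mL

Q = 0.863 A × 1932 s = 1667 C
n(e⁻) = 1667 / 96485 = 0.01728 mol
2Cl⁻ → Cl₂ + 2e⁻, so n(Cl₂) = 0.01728 / 2 = 0.008640 mol
V = nRT/P = 0.008640 × 0.0821 × 343 / 1.10 = 0.2212 L
= 221 mL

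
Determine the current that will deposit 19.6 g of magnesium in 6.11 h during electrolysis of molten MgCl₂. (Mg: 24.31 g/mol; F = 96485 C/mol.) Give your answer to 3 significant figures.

n(Mg) = 19.6 / 24.31 = 0.8063 mol
Mg²⁺ + 2e⁻ → Mg, so n(e⁻) = 2 × 0.8063 = 1.613 mol
Q = 1.613 × 96485 = 1.556×10^5 C
I = Q / t = 1.556×10^5 / 21996 s = 7.07 A

7.07 A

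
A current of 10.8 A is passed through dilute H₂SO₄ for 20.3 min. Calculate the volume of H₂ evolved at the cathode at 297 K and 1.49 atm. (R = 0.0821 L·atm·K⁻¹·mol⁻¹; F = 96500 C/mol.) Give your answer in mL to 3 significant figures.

1120 mL

Q = It = 10.8 × 1218 = 13150 C
n(e⁻) = 13150 / 96500 = 0.1363 mol
2H⁺ + 2e⁻ → H₂, so n(H₂) = 0.1363 / 2 = 0.06815 mol
V = nRT/P = 0.06815 × 0.0821 × 297 / 1.49 = 1.115 L
= 1120 mL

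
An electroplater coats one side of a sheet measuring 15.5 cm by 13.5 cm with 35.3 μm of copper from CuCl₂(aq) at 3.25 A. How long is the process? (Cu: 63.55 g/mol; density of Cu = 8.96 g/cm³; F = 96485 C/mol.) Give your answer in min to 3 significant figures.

Plated area = 15.5 × 13.5 = 209.3 cm²
Volume = 209.3 × 35.3×10⁻⁴ cm = 0.7388 cm³
m(Cu) = 0.7388 × 8.96 = 6.620 g
n(Cu) = 6.620 / 63.55 = 0.1042 mol; n(e⁻) = 2 × 0.1042 = 0.2084 mol
Q = 0.2084 × 96485 = 20110 C
t = 20110 / 3.25 = 6188 s = 103 min

103 min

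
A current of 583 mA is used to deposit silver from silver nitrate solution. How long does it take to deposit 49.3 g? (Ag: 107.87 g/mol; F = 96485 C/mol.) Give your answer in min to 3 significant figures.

n(Ag) = 49.3 / 107.87 = 0.4570 mol
Ag⁺ + e⁻ → Ag, so n(e⁻) = 0.4570 mol
Q = 0.4570 × 96485 = 44090 C
t = Q / I = 44090 / 0.583 = 75630 s = 1260 min

1260 min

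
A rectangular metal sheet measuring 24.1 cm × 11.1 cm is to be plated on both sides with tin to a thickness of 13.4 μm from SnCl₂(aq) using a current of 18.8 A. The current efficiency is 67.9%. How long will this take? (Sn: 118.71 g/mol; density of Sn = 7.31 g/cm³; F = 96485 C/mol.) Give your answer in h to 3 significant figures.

Plated area = 2 × 24.1 × 11.1 = 535.0 cm²
Volume = 535.0 × 13.4×10⁻⁴ cm = 0.7169 cm³
m(Sn) = 0.7169 × 7.31 = 5.241 g
n(Sn) = 5.241 / 118.71 = 0.04415 mol; n(e⁻) = 2 × 0.04415 = 0.08830 mol
Q = 0.08830 × 96485 / 0.679 = 12550 C
t = 12550 / 18.8 = 667.6 s = 0.185 h

0.185 h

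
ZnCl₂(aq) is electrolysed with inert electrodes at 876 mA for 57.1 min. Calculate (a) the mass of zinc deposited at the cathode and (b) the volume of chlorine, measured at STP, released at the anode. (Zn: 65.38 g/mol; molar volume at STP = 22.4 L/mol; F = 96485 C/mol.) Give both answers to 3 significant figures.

1.02 g Zn; 0.348 L Cl₂

Q = 0.876 × 3426 = 3001 C; n(e⁻) = 3001 / 96485 = 0.03110 mol
Cathode: Zn²⁺ + 2e⁻ → Zn → n(Zn) = 0.03110/2 = 0.01555 mol → 1.02 g
Anode: 2Cl⁻ → Cl₂ + 2e⁻ → n(Cl₂) = 0.03110/2 = 0.01555 mol → 0.348 L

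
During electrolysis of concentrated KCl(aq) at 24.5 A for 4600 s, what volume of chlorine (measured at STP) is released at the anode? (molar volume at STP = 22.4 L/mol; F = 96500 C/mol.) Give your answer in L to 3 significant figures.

13.1 L

Charge passed = 24.5 × 4600 = 1.127×10^5 C
Moles of electrons = 1.127×10^5 / 96500 = 1.168 mol
2Cl⁻ → Cl₂ + 2e⁻, so n(Cl₂) = 1.168 / 2 = 0.5840 mol
V = 0.5840 × 22.4 = 13.08 L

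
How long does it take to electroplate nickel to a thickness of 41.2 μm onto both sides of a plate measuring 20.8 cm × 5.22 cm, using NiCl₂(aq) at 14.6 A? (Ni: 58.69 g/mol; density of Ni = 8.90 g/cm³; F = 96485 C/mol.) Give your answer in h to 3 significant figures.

0.498 h

Plated area = 2 × 20.8 × 5.22 = 217.2 cm²
Volume = 217.2 × 41.2×10⁻⁴ cm = 0.8949 cm³
m(Ni) = 0.8949 × 8.90 = 7.965 g
n(Ni) = 7.965 / 58.69 = 0.1357 mol; n(e⁻) = 2 × 0.1357 = 0.2714 mol
Q = 0.2714 × 96485 = 26190 C
t = 26190 / 14.6 = 1794 s = 0.498 h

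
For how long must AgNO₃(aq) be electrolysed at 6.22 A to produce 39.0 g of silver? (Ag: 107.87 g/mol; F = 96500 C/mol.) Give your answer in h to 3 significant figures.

n(Ag) = 39.0 / 107.87 = 0.3615 mol
Ag⁺ + e⁻ → Ag, so n(e⁻) = 0.3615 mol
Q = 0.3615 × 96500 = 34880 C
t = Q / I = 34880 / 6.22 = 5608 s = 1.56 h

1.56 h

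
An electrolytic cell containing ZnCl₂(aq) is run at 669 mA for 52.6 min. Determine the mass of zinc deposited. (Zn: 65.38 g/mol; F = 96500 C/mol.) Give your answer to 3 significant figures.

0.715 g

Charge passed = 0.669 × 3156 = 2111 C
n(e⁻) = 2111 / 96500 = 0.02188 mol
Zn²⁺ + 2e⁻ → Zn, so n(Zn) = 0.02188 / 2 = 0.01094 mol
m = 0.01094 × 65.38 = 0.715 g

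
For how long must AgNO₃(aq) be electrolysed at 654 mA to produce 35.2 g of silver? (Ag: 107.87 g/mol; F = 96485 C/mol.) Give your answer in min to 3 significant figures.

802 min

n(Ag) = 35.2 / 107.87 = 0.3263 mol
Ag⁺ + e⁻ → Ag, so n(e⁻) = 0.3263 mol
Q = 0.3263 × 96485 = 31480 C
t = Q / I = 31480 / 0.654 = 48130 s = 802 min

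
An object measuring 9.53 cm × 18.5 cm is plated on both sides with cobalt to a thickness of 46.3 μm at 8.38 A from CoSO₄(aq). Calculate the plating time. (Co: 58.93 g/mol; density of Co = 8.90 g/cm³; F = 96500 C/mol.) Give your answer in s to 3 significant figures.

5680 s

Plated area = 2 × 9.53 × 18.5 = 352.6 cm²
Volume = 352.6 × 46.3×10⁻⁴ cm = 1.633 cm³
m(Co) = 1.633 × 8.90 = 14.53 g
n(Co) = 14.53 / 58.93 = 0.2466 mol; n(e⁻) = 2 × 0.2466 = 0.4932 mol
Q = 0.4932 × 96500 = 47590 C
t = 47590 / 8.38 = 5679 s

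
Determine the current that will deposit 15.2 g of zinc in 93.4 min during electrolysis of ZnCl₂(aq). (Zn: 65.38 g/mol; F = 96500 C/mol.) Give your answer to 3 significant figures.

8.01 A

n(Zn) = 15.2 / 65.38 = 0.2325 mol
Zn²⁺ + 2e⁻ → Zn, so n(e⁻) = 2 × 0.2325 = 0.4650 mol
Q = 0.4650 × 96500 = 44870 C
I = Q / t = 44870 / 5604 s = 8.01 A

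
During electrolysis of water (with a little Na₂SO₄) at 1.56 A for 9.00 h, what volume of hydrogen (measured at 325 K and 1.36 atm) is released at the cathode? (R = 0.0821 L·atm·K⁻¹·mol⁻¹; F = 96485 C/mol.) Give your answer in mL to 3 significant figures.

Q = It = 1.56 × 32400 = 50540 C
n(e⁻) = Q/F = 50540/96485 = 0.5238 mol
2H⁺ + 2e⁻ → H₂, so n(H₂) = 0.5238 / 2 = 0.2619 mol
V = nRT/P = 0.2619 × 0.0821 × 325 / 1.36 = 5.138 L
= 5140 mL

5140 mL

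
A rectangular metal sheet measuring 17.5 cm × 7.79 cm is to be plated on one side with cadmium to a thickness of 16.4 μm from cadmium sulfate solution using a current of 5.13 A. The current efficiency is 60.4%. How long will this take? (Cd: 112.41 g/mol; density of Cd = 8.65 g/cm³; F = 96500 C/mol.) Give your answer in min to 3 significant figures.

Plated area = 17.5 × 7.79 = 136.3 cm²
Volume = 136.3 × 16.4×10⁻⁴ cm = 0.2235 cm³
m(Cd) = 0.2235 × 8.65 = 1.933 g
n(Cd) = 1.933 / 112.41 = 0.01720 mol; n(e⁻) = 2 × 0.01720 = 0.03440 mol
Q = 0.03440 × 96500 / 0.604 = 5496 C
t = 5496 / 5.13 = 1071 s = 17.9 min

17.9 min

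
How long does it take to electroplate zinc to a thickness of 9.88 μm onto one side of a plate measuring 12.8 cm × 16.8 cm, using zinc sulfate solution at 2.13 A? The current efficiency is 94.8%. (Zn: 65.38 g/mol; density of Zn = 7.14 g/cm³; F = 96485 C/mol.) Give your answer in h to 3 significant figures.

0.616 h

Plated area = 12.8 × 16.8 = 215.0 cm²
Volume = 215.0 × 9.88×10⁻⁴ cm = 0.2124 cm³
m(Zn) = 0.2124 × 7.14 = 1.517 g
n(Zn) = 1.517 / 65.38 = 0.02320 mol; n(e⁻) = 2 × 0.02320 = 0.04640 mol
Q = 0.04640 × 96485 / 0.948 = 4722 C
t = 4722 / 2.13 = 2217 s = 0.616 h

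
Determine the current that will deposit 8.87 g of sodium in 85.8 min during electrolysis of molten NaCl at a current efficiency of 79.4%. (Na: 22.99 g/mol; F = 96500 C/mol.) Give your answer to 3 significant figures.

9.11 A

n(Na) = 8.87 / 22.99 = 0.3858 mol
Na⁺ + e⁻ → Na, so n(e⁻) = 0.3858 mol
Q = 0.3858 × 96500 / 0.794 = 46890 C
I = Q / t = 46890 / 5148 s = 9.11 A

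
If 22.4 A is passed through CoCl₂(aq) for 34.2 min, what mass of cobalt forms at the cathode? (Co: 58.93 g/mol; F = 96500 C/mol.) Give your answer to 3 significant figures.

14.0 g

Q = 22.4 A × 2052 s = 45960 C
n(e⁻) = Q/F = 45960/96500 = 0.4763 mol
Co²⁺ + 2e⁻ → Co, so n(Co) = 0.4763 / 2 = 0.2382 mol
m = 0.2382 × 58.93 = 14.0 g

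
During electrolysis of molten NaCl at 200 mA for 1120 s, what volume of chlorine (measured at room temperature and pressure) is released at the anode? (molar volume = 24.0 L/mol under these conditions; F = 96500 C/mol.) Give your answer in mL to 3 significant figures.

Q = It = 0.200 × 1120 = 224.0 C
n(e⁻) = 224.0 / 96500 = 0.002321 mol
2Cl⁻ → Cl₂ + 2e⁻, so n(Cl₂) = 0.002321 / 2 = 0.001161 mol
V = 0.001161 × 24.0 = 0.02786 L
= 27.9 mL

27.9 mL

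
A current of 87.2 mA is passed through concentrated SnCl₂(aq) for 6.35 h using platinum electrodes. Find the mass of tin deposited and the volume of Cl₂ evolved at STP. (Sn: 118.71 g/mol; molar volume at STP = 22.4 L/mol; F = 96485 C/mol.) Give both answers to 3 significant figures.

Q = 0.0872 × 22860 = 1993 C; n(e⁻) = 1993 / 96485 = 0.02066 mol
Cathode: Sn²⁺ + 2e⁻ → Sn → n(Sn) = 0.02066/2 = 0.01033 mol → 1.23 g
Anode: 2Cl⁻ → Cl₂ + 2e⁻ → n(Cl₂) = 0.02066/2 = 0.01033 mol → 0.231 L

1.23 g Sn; 0.231 L Cl₂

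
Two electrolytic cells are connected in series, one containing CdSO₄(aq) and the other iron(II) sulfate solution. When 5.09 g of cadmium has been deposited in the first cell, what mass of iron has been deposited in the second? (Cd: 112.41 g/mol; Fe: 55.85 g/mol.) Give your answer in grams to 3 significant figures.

n(Cd) = 5.09 / 112.41 = 0.04528 mol
Cd²⁺ + 2e⁻ → Cd, so n(e⁻) = 2 × 0.04528 = 0.09056 mol
In series, the same 0.09056 mol of electrons flows through the second cell.
Fe²⁺ + 2e⁻ → Fe, so n(Fe) = 0.09056 / 2 = 0.04528 mol
m(Fe) = 0.04528 × 55.85 = 2.53 g

2.53 g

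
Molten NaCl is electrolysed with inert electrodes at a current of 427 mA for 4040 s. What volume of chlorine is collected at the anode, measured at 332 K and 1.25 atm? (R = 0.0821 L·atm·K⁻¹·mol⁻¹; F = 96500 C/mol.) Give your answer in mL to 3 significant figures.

195 mL

Charge passed = 0.427 × 4040 = 1725 C
Moles of electrons = 1725 / 96500 = 0.01788 mol
2Cl⁻ → Cl₂ + 2e⁻, so n(Cl₂) = 0.01788 / 2 = 0.008940 mol
V = nRT/P = 0.008940 × 0.0821 × 332 / 1.25 = 0.1949 L
= 195 mL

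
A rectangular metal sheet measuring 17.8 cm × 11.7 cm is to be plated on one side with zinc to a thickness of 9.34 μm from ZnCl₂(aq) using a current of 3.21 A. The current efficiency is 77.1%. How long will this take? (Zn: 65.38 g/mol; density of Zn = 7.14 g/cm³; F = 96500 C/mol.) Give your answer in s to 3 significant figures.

Plated area = 17.8 × 11.7 = 208.3 cm²
Volume = 208.3 × 9.34×10⁻⁴ cm = 0.1946 cm³
m(Zn) = 0.1946 × 7.14 = 1.389 g
n(Zn) = 1.389 / 65.38 = 0.02125 mol; n(e⁻) = 2 × 0.02125 = 0.04250 mol
Q = 0.04250 × 96500 / 0.771 = 5319 C
t = 5319 / 3.21 = 1657 s

1660 s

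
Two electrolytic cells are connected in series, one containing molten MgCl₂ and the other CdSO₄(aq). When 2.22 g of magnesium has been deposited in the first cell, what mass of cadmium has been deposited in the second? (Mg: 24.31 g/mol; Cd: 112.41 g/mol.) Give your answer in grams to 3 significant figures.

10.3 g

n(Mg) = 2.22 / 24.31 = 0.09132 mol
Mg²⁺ + 2e⁻ → Mg, so n(e⁻) = 2 × 0.09132 = 0.1826 mol
The cells are in series, so the same charge (and hence the same n(e⁻) = 0.1826 mol) passes through both.
Cd²⁺ + 2e⁻ → Cd, so n(Cd) = 0.1826 / 2 = 0.09130 mol
m(Cd) = 0.09130 × 112.41 = 10.3 g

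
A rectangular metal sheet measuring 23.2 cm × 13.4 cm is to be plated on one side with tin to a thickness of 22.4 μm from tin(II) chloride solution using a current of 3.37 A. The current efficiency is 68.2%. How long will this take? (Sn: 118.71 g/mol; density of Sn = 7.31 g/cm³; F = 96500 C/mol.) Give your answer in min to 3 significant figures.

Plated area = 23.2 × 13.4 = 310.9 cm²
Volume = 310.9 × 22.4×10⁻⁴ cm = 0.6964 cm³
m(Sn) = 0.6964 × 7.31 = 5.091 g
n(Sn) = 5.091 / 118.71 = 0.04289 mol; n(e⁻) = 2 × 0.04289 = 0.08578 mol
Q = 0.08578 × 96500 / 0.682 = 12140 C
t = 12140 / 3.37 = 3602 s = 60.0 min

60.0 min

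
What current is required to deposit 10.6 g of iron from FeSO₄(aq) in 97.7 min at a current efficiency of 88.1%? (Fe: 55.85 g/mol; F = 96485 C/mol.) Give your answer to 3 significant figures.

7.09 A

n(Fe) = 10.6 / 55.85 = 0.1898 mol
Fe²⁺ + 2e⁻ → Fe, so n(e⁻) = 2 × 0.1898 = 0.3796 mol
Q = 0.3796 × 96485 / 0.881 = 41570 C
I = Q / t = 41570 / 5862 s = 7.09 A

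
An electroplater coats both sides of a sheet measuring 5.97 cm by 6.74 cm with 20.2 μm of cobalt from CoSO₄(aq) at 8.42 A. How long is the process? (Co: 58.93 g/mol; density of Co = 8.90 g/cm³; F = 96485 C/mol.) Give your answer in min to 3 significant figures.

9.38 min

Plated area = 2 × 5.97 × 6.74 = 80.48 cm²
Volume = 80.48 × 20.2×10⁻⁴ cm = 0.1626 cm³
m(Co) = 0.1626 × 8.90 = 1.447 g
n(Co) = 1.447 / 58.93 = 0.02455 mol; n(e⁻) = 2 × 0.02455 = 0.04910 mol
Q = 0.04910 × 96485 = 4737 C
t = 4737 / 8.42 = 562.6 s = 9.38 min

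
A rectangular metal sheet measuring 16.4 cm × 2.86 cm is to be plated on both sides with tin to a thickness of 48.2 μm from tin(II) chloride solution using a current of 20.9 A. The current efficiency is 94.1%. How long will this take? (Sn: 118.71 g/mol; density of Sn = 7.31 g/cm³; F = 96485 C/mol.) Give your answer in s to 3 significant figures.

Plated area = 2 × 16.4 × 2.86 = 93.81 cm²
Volume = 93.81 × 48.2×10⁻⁴ cm = 0.4522 cm³
m(Sn) = 0.4522 × 7.31 = 3.306 g
n(Sn) = 3.306 / 118.71 = 0.02785 mol; n(e⁻) = 2 × 0.02785 = 0.05570 mol
Q = 0.05570 × 96485 / 0.941 = 5711 C
t = 5711 / 20.9 = 273.3 s

273 s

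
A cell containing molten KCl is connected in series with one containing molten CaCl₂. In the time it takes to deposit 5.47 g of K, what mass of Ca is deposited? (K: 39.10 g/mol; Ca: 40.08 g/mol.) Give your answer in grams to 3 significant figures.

n(K) = 5.47 / 39.10 = 0.1399 mol
K⁺ + e⁻ → K, so n(e⁻) = 0.1399 mol
Same current for the same time ⇒ same n(e⁻) = 0.1399 mol in both cells.
Ca²⁺ + 2e⁻ → Ca, so n(Ca) = 0.1399 / 2 = 0.06995 mol
m(Ca) = 0.06995 × 40.08 = 2.80 g

2.80 g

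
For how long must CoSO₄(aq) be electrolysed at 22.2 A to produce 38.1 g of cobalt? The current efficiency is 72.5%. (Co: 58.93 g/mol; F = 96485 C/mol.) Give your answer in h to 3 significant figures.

n(Co) = 38.1 / 58.93 = 0.6465 mol
Co²⁺ + 2e⁻ → Co, so n(e⁻) = 2 × 0.6465 = 1.293 mol
Q = 1.293 × 96485 / 0.725 = 1.721×10^5 C
t = Q / I = 1.721×10^5 / 22.2 = 7752 s = 2.15 h

2.15 h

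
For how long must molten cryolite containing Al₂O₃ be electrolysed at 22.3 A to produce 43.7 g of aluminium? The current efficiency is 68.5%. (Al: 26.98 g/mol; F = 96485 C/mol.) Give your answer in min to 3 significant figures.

n(Al) = 43.7 / 26.98 = 1.620 mol
Al³⁺ + 3e⁻ → Al, so n(e⁻) = 3 × 1.620 = 4.860 mol
Q = 4.860 × 96485 / 0.685 = 6.846×10^5 C
t = Q / I = 6.846×10^5 / 22.3 = 30700 s = 512 min

512 min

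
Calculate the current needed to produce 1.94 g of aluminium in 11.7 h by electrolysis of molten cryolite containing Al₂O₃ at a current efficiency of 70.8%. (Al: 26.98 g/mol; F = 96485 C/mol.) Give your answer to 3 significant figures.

n(Al) = 1.94 / 26.98 = 0.07191 mol
Al³⁺ + 3e⁻ → Al, so n(e⁻) = 3 × 0.07191 = 0.2157 mol
Q = 0.2157 × 96485 / 0.708 = 29400 C
I = Q / t = 29400 / 42120 s = 0.698 A

0.698 A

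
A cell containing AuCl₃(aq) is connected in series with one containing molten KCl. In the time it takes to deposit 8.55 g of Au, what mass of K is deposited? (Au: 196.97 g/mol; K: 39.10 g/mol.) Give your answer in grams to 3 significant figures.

n(Au) = 8.55 / 196.97 = 0.04341 mol
Au³⁺ + 3e⁻ → Au, so n(e⁻) = 3 × 0.04341 = 0.1302 mol
In series, the same 0.1302 mol of electrons flows through the second cell.
K⁺ + e⁻ → K, so n(K) = 0.1302 mol
m(K) = 0.1302 × 39.10 = 5.09 g

5.09 g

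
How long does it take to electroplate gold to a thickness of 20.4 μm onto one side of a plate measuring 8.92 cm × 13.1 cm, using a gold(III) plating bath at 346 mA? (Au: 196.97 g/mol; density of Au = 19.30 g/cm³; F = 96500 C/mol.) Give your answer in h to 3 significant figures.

Plated area = 8.92 × 13.1 = 116.9 cm²
Volume = 116.9 × 20.4×10⁻⁴ cm = 0.2385 cm³
m(Au) = 0.2385 × 19.30 = 4.603 g
n(Au) = 4.603 / 196.97 = 0.02337 mol; n(e⁻) = 3 × 0.02337 = 0.07011 mol
Q = 0.07011 × 96500 = 6766 C
t = 6766 / 0.346 = 19550 s = 5.43 h

5.43 h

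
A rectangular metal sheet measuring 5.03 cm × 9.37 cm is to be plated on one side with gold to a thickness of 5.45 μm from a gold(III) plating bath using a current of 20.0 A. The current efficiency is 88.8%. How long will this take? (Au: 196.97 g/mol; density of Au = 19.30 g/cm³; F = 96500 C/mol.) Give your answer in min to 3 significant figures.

0.684 min

Plated area = 5.03 × 9.37 = 47.13 cm²
Volume = 47.13 × 5.45×10⁻⁴ cm = 0.02569 cm³
m(Au) = 0.02569 × 19.30 = 0.4958 g
n(Au) = 0.4958 / 196.97 = 0.002517 mol; n(e⁻) = 3 × 0.002517 = 0.007551 mol
Q = 0.007551 × 96500 / 0.888 = 820.6 C
t = 820.6 / 20.0 = 41.03 s = 0.684 min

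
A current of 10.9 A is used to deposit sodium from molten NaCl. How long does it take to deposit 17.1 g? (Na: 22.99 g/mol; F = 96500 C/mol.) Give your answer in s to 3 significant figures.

6590 s

n(Na) = 17.1 / 22.99 = 0.7438 mol
Na⁺ + e⁻ → Na, so n(e⁻) = 0.7438 mol
Q = 0.7438 × 96500 = 71780 C
t = Q / I = 71780 / 10.9 = 6585 s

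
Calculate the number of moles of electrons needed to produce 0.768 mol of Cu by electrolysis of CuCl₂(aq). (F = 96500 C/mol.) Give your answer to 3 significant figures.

1.54 mol

Cu²⁺ + 2e⁻ → Cu, so n(e⁻) = 2 × 0.768 = 1.536 mol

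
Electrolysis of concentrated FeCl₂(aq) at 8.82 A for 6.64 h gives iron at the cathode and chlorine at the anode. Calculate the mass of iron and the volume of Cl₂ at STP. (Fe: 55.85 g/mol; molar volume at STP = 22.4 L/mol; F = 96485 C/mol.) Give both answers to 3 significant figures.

Q = 8.82 × 23904 = 2.108×10^5 C; n(e⁻) = 2.108×10^5 / 96485 = 2.185 mol
Cathode: Fe²⁺ + 2e⁻ → Fe → n(Fe) = 2.185/2 = 1.093 mol → 61.0 g
Anode: 2Cl⁻ → Cl₂ + 2e⁻ → n(Cl₂) = 2.185/2 = 1.093 mol → 24.5 L

61.0 g Fe; 24.5 L Cl₂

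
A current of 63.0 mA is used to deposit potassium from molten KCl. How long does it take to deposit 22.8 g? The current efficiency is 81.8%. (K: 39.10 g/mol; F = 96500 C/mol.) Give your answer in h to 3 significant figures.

303 h

n(K) = 22.8 / 39.10 = 0.5831 mol
K⁺ + e⁻ → K, so n(e⁻) = 0.5831 mol
Q = 0.5831 × 96500 / 0.818 = 68790 C
t = Q / I = 68790 / 0.0630 = 1.092×10^6 s = 303 h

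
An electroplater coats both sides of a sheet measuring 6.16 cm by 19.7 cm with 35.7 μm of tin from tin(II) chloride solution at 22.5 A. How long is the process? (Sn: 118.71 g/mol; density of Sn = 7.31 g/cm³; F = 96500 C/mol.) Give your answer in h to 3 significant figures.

0.127 h

Plated area = 2 × 6.16 × 19.7 = 242.7 cm²
Volume = 242.7 × 35.7×10⁻⁴ cm = 0.8664 cm³
m(Sn) = 0.8664 × 7.31 = 6.333 g
n(Sn) = 6.333 / 118.71 = 0.05335 mol; n(e⁻) = 2 × 0.05335 = 0.1067 mol
Q = 0.1067 × 96500 = 10300 C
t = 10300 / 22.5 = 457.8 s = 0.127 h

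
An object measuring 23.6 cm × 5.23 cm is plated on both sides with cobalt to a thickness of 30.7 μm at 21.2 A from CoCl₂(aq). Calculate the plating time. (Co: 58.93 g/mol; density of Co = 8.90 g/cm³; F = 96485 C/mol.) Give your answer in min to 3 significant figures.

Plated area = 2 × 23.6 × 5.23 = 246.9 cm²
Volume = 246.9 × 30.7×10⁻⁴ cm = 0.7580 cm³
m(Co) = 0.7580 × 8.90 = 6.746 g
n(Co) = 6.746 / 58.93 = 0.1145 mol; n(e⁻) = 2 × 0.1145 = 0.2290 mol
Q = 0.2290 × 96485 = 22100 C
t = 22100 / 21.2 = 1042 s = 17.4 min

17.4 min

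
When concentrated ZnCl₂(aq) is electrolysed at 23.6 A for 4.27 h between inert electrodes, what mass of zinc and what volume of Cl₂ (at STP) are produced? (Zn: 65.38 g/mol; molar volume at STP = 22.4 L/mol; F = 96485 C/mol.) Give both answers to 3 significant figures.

Q = 23.6 × 15372 = 3.628×10^5 C; n(e⁻) = 3.628×10^5 / 96485 = 3.760 mol
Cathode: Zn²⁺ + 2e⁻ → Zn → n(Zn) = 3.760/2 = 1.880 mol → 123 g
Anode: 2Cl⁻ → Cl₂ + 2e⁻ → n(Cl₂) = 3.760/2 = 1.880 mol → 42.1 L

123 g Zn; 42.1 L Cl₂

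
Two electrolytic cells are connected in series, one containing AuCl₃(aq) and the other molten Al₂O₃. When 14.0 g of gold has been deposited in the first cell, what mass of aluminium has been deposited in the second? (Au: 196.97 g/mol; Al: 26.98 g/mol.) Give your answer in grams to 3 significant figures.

1.92 g

n(Au) = 14.0 / 196.97 = 0.07108 mol
Au³⁺ + 3e⁻ → Au, so n(e⁻) = 3 × 0.07108 = 0.2132 mol
Since the cells are in series, n(e⁻) in the Al cell is also 0.2132 mol.
Al³⁺ + 3e⁻ → Al, so n(Al) = 0.2132 / 3 = 0.07107 mol
m(Al) = 0.07107 × 26.98 = 1.92 g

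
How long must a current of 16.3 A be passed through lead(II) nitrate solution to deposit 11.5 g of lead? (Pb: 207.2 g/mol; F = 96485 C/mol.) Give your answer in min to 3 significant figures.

n(Pb) = 11.5 / 207.2 = 0.05550 mol
Pb²⁺ + 2e⁻ → Pb, so n(e⁻) = 2 × 0.05550 = 0.1110 mol
Q = 0.1110 × 96485 = 10710 C
t = Q / I = 10710 / 16.3 = 657.1 s = 11.0 min

11.0 min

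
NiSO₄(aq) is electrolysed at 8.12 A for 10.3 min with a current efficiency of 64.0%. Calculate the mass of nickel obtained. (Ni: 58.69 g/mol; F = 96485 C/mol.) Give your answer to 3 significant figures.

0.977 g

Q = 8.12 × 618 = 5018 C
n(e⁻) = 5018 / 96485 = 0.05201 mol
Ni²⁺ + 2e⁻ → Ni, so theoretical m(Ni) = 0.02601 × 58.69 = 1.527 g
Actual mass = 64.0% × 1.527 = 0.977 g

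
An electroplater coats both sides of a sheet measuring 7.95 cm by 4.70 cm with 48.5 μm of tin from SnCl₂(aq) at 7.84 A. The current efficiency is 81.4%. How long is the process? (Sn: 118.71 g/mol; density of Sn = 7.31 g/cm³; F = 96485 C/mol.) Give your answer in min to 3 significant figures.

Plated area = 2 × 7.95 × 4.70 = 74.73 cm²
Volume = 74.73 × 48.5×10⁻⁴ cm = 0.3624 cm³
m(Sn) = 0.3624 × 7.31 = 2.649 g
n(Sn) = 2.649 / 118.71 = 0.02231 mol; n(e⁻) = 2 × 0.02231 = 0.04462 mol
Q = 0.04462 × 96485 / 0.814 = 5289 C
t = 5289 / 7.84 = 674.6 s = 11.2 min

11.2 min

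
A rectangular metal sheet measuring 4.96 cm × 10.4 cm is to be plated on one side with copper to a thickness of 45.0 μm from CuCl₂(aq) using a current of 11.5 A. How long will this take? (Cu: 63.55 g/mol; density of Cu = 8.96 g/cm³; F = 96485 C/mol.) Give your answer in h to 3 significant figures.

Plated area = 4.96 × 10.4 = 51.58 cm²
Volume = 51.58 × 45.0×10⁻⁴ cm = 0.2321 cm³
m(Cu) = 0.2321 × 8.96 = 2.080 g
n(Cu) = 2.080 / 63.55 = 0.03273 mol; n(e⁻) = 2 × 0.03273 = 0.06546 mol
Q = 0.06546 × 96485 = 6316 C
t = 6316 / 11.5 = 549.2 s = 0.153 h

0.153 h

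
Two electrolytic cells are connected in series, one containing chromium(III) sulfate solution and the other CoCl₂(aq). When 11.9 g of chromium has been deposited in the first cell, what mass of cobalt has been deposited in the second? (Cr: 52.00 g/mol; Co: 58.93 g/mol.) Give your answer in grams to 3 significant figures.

20.2 g

n(Cr) = 11.9 / 52.00 = 0.2288 mol
Cr³⁺ + 3e⁻ → Cr, so n(e⁻) = 3 × 0.2288 = 0.6864 mol
Since the cells are in series, n(e⁻) in the Co cell is also 0.6864 mol.
Co²⁺ + 2e⁻ → Co, so n(Co) = 0.6864 / 2 = 0.3432 mol
m(Co) = 0.3432 × 58.93 = 20.2 g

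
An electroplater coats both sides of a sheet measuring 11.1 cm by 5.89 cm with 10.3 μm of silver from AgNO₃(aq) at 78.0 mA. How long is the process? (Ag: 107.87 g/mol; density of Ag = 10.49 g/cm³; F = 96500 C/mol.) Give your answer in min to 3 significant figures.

270 min

Plated area = 2 × 11.1 × 5.89 = 130.8 cm²
Volume = 130.8 × 10.3×10⁻⁴ cm = 0.1347 cm³
m(Ag) = 0.1347 × 10.49 = 1.413 g
n(Ag) = 1.413 / 107.87 = 0.01310 mol; n(e⁻) = 0.01310 mol
Q = 0.01310 × 96500 = 1264 C
t = 1264 / 0.0780 = 16210 s = 270 min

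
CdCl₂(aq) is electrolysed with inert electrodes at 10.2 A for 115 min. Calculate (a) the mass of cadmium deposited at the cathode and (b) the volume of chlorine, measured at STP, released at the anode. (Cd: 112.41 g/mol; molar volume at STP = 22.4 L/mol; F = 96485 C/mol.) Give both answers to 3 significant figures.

41.0 g Cd; 8.17 L Cl₂

Q = 10.2 × 6900 = 70380 C; n(e⁻) = 70380 / 96485 = 0.7294 mol
Cathode: Cd²⁺ + 2e⁻ → Cd → n(Cd) = 0.7294/2 = 0.3647 mol → 41.0 g
Anode: 2Cl⁻ → Cl₂ + 2e⁻ → n(Cl₂) = 0.7294/2 = 0.3647 mol → 8.17 L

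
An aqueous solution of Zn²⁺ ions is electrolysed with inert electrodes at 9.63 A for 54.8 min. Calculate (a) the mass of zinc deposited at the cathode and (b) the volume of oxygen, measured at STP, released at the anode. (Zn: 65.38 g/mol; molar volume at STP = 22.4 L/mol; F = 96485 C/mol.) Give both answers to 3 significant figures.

Q = 9.63 × 3288 = 31660 C; n(e⁻) = 31660 / 96485 = 0.3281 mol
Cathode: Zn²⁺ + 2e⁻ → Zn → n(Zn) = 0.3281/2 = 0.1641 mol → 10.7 g
Anode: 2H₂O → O₂ + 4H⁺ + 4e⁻ → n(O₂) = 0.3281/4 = 0.08203 mol → 1.84 L

10.7 g Zn; 1.84 L O₂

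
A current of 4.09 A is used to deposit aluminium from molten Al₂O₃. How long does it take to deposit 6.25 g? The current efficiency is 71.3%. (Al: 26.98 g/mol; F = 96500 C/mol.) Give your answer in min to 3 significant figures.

383 min

n(Al) = 6.25 / 26.98 = 0.2317 mol
Al³⁺ + 3e⁻ → Al, so n(e⁻) = 3 × 0.2317 = 0.6951 mol
Q = 0.6951 × 96500 / 0.713 = 94080 C
t = Q / I = 94080 / 4.09 = 23000 s = 383 min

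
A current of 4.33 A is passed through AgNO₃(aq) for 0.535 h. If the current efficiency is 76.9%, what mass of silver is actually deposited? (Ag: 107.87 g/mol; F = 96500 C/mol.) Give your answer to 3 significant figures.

Q = 4.33 × 1926 = 8340 C
n(e⁻) = 8340 / 96500 = 0.08642 mol
Ag⁺ + e⁻ → Ag, so theoretical m(Ag) = 0.08642 × 107.87 = 9.322 g
Actual mass = 76.9% × 9.322 = 7.17 g

7.17 g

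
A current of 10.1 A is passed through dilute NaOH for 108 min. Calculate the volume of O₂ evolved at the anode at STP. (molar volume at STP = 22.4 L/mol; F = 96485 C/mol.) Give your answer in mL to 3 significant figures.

3800 mL

Q = It = 10.1 × 6480 = 65450 C
n(e⁻) = Q/F = 65450/96485 = 0.6783 mol
2H₂O → O₂ + 4H⁺ + 4e⁻, so n(O₂) = 0.6783 / 4 = 0.1696 mol
V = 0.1696 × 22.4 = 3.799 L
= 3800 mL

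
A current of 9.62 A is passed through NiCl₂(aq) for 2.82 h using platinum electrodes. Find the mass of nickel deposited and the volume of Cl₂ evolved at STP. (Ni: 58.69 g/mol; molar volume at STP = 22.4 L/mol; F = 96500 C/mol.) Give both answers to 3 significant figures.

29.7 g Ni; 11.3 L Cl₂

Q = 9.62 × 10152 = 97660 C; n(e⁻) = 97660 / 96500 = 1.012 mol
Cathode: Ni²⁺ + 2e⁻ → Ni → n(Ni) = 1.012/2 = 0.5060 mol → 29.7 g
Anode: 2Cl⁻ → Cl₂ + 2e⁻ → n(Cl₂) = 1.012/2 = 0.5060 mol → 11.3 L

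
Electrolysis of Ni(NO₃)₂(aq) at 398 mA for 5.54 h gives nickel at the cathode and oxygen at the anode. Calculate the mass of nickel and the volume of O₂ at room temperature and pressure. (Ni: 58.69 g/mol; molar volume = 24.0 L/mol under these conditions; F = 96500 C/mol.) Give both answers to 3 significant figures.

2.41 g Ni; 0.494 L O₂

Q = 0.398 × 19944 = 7938 C; n(e⁻) = 7938 / 96500 = 0.08226 mol
Cathode: Ni²⁺ + 2e⁻ → Ni → n(Ni) = 0.08226/2 = 0.04113 mol → 2.41 g
Anode: 2H₂O → O₂ + 4H⁺ + 4e⁻ → n(O₂) = 0.08226/4 = 0.02057 mol → 0.494 L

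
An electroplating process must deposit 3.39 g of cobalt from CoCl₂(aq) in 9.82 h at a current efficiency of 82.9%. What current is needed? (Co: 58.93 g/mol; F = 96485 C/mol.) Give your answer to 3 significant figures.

0.379 A

n(Co) = 3.39 / 58.93 = 0.05753 mol
Co²⁺ + 2e⁻ → Co, so n(e⁻) = 2 × 0.05753 = 0.1151 mol
Q = 0.1151 × 96485 / 0.829 = 13400 C
I = Q / t = 13400 / 35352 s = 0.379 A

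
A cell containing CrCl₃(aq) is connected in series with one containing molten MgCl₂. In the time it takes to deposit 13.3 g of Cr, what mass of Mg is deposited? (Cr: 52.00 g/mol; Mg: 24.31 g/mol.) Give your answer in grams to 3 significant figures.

9.33 g

n(Cr) = 13.3 / 52.00 = 0.2558 mol
Cr³⁺ + 3e⁻ → Cr, so n(e⁻) = 3 × 0.2558 = 0.7674 mol
Same current for the same time ⇒ same n(e⁻) = 0.7674 mol in both cells.
Mg²⁺ + 2e⁻ → Mg, so n(Mg) = 0.7674 / 2 = 0.3837 mol
m(Mg) = 0.3837 × 24.31 = 9.33 g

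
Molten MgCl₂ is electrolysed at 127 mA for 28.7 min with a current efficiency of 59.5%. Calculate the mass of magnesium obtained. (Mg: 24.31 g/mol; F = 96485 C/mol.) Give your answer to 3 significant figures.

Q = 0.127 × 1722 = 218.7 C
n(e⁻) = 218.7 / 96485 = 0.002267 mol
Mg²⁺ + 2e⁻ → Mg, so theoretical m(Mg) = 0.001134 × 24.31 = 0.02757 g
Actual mass = 59.5% × 0.02757 = 0.0164 g

0.0164 g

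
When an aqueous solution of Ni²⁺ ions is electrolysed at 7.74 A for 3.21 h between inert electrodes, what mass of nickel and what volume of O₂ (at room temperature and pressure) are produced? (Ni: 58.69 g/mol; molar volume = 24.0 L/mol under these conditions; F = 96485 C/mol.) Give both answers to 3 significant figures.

Q = 7.74 × 11556 = 89440 C; n(e⁻) = 89440 / 96485 = 0.9270 mol
Cathode: Ni²⁺ + 2e⁻ → Ni → n(Ni) = 0.9270/2 = 0.4635 mol → 27.2 g
Anode: 2H₂O → O₂ + 4H⁺ + 4e⁻ → n(O₂) = 0.9270/4 = 0.2318 mol → 5.56 L

27.2 g Ni; 5.56 L O₂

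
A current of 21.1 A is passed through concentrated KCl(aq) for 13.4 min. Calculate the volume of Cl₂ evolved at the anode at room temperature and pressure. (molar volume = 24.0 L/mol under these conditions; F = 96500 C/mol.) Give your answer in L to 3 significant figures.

2.11 L

Q = It = 21.1 × 804 = 16960 C
n(e⁻) = 16960 / 96500 = 0.1758 mol
2Cl⁻ → Cl₂ + 2e⁻, so n(Cl₂) = 0.1758 / 2 = 0.08790 mol
V = 0.08790 × 24.0 = 2.110 L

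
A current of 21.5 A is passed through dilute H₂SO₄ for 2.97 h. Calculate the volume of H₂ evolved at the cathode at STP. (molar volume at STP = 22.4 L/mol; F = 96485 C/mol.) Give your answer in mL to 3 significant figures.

Charge passed = 21.5 × 10692 = 2.299×10^5 C
n(e⁻) = Q/F = 2.299×10^5/96485 = 2.383 mol
2H⁺ + 2e⁻ → H₂, so n(H₂) = 2.383 / 2 = 1.192 mol
V = 1.192 × 22.4 = 26.70 L
= 26700 mL

26700 mL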